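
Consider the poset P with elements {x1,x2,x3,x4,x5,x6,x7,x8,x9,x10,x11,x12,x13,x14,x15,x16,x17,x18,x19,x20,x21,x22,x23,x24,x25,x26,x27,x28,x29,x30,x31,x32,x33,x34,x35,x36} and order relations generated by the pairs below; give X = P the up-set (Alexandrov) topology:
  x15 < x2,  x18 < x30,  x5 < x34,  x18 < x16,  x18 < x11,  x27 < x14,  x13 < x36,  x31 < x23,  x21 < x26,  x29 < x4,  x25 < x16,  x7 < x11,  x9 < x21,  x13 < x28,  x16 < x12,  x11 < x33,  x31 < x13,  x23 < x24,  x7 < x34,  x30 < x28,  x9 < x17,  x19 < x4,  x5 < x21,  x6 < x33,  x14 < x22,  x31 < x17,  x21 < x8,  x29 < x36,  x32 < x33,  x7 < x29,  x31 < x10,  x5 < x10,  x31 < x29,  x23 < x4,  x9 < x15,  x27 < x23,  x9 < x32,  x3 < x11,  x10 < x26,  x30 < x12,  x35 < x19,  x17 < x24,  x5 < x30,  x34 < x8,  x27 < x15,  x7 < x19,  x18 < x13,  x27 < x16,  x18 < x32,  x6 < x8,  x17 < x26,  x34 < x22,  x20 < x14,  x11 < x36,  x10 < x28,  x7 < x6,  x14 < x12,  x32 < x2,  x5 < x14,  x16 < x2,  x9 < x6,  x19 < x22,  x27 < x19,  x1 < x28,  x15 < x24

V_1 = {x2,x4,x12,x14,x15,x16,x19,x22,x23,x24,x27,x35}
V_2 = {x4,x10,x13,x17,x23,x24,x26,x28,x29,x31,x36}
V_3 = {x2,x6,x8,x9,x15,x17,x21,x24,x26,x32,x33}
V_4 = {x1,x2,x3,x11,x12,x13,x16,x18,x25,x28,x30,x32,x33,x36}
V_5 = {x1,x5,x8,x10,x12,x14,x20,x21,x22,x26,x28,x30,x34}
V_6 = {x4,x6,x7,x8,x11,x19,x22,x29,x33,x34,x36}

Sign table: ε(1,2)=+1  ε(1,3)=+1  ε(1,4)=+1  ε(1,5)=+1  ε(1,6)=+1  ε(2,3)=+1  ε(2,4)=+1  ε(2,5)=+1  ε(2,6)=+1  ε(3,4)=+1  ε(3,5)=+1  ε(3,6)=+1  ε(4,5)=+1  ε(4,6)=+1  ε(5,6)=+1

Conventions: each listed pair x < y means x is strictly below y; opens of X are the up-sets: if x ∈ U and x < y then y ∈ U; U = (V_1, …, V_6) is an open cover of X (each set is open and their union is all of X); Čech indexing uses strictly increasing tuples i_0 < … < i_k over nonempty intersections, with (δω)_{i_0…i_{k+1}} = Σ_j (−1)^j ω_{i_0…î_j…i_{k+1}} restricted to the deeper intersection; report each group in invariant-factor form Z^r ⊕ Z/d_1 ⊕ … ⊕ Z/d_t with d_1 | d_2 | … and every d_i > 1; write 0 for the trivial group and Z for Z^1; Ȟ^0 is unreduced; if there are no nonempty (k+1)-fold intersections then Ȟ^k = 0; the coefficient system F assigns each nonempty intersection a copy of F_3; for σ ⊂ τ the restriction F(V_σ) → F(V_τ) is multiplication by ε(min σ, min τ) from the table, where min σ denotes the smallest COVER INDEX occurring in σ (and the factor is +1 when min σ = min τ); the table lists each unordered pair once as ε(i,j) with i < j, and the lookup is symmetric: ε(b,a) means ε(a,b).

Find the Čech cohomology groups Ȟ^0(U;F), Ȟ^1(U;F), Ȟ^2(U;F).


nonempty intersections:
  V12={x4,x23,x24} V13={x2,x15,x24} V14={x2,x12,x16} V15={x12,x14,x22} V16={x4,x19,x22} V23={x17,x24,x26} V24={x13,x28,x36} V25={x10,x26,x28} V26={x4,x29,x36} V34={x2,x32,x33} V35={x8,x21,x26} V36={x6,x8,x33} V45={x1,x12,x28,x30} V46={x11,x33,x36} V56={x8,x22,x34}
  V123={x24} V126={x4} V134={x2} V145={x12} V156={x22} V235={x26} V245={x28} V246={x36} V346={x33} V356={x8}
C dims 6,15,10; δ0: rk_F3 5; δ1: rk_F3 10
Ȟ^0: (6−5)−0=1 ⇒ Z/3
Ȟ^1: (15−10)−5=0 ⇒ 0
Ȟ^2: (10−0)−10=0 ⇒ 0

Ȟ^0 ≅ Z/3; Ȟ^1 ≅ 0; Ȟ^2 ≅ 0


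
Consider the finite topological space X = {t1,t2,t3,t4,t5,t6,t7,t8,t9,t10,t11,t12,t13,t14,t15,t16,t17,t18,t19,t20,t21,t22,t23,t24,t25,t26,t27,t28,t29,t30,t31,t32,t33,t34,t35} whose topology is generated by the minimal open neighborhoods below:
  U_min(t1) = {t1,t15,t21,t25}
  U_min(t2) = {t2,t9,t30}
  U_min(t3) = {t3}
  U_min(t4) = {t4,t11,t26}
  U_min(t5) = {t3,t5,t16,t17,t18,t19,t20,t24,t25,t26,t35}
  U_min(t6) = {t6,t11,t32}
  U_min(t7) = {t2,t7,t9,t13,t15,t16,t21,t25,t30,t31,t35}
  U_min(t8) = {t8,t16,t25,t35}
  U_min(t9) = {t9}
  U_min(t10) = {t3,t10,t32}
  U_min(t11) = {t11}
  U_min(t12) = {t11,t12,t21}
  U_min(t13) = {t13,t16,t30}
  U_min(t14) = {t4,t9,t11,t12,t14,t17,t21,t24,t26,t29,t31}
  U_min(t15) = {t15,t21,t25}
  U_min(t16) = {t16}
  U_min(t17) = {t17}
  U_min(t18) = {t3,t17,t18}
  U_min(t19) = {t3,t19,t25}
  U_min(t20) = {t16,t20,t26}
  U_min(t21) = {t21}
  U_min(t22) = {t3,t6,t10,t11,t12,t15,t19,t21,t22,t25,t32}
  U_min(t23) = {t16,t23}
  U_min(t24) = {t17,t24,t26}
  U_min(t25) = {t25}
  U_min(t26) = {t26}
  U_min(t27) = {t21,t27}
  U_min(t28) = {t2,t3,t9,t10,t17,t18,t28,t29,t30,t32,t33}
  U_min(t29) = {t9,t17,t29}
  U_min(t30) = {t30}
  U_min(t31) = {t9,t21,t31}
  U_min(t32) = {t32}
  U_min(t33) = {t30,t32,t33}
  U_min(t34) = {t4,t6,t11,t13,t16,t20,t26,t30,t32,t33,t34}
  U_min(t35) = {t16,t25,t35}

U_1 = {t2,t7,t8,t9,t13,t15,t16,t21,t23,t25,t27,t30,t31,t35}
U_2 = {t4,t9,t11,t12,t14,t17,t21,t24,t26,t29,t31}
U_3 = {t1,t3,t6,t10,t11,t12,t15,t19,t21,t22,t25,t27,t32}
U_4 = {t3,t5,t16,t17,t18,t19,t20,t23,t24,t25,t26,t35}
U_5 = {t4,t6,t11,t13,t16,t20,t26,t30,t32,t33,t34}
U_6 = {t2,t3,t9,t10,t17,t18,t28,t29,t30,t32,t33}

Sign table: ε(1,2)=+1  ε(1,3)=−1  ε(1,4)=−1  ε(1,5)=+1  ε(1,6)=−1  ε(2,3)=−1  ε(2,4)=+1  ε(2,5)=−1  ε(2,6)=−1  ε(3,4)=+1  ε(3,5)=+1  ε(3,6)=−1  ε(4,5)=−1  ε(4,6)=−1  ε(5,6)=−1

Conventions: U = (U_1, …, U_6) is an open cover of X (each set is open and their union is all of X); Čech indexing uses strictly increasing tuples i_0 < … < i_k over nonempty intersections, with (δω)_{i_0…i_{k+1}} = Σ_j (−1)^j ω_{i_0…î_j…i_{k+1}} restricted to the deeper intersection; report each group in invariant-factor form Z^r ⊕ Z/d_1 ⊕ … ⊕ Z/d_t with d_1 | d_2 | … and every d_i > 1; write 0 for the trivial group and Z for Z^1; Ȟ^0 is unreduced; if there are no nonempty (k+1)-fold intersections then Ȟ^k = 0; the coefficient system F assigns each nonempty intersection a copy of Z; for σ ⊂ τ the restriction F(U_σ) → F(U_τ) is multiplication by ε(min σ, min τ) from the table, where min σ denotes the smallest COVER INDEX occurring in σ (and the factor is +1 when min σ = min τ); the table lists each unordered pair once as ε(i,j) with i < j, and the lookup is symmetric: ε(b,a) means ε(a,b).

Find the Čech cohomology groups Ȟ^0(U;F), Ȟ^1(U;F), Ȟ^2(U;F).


nerve of the cover:
  U12={t9,t21,t31} U13={t15,t21,t25,t27} U14={t16,t23,t25,t35} U15={t13,t16,t30} U16={t2,t9,t30} U23={t11,t12,t21} U24={t17,t24,t26} U25={t4,t11,t26} U26={t9,t17,t29} U34={t3,t19,t25} U35={t6,t11,t32} U36={t3,t10,t32} U45={t16,t20,t26} U46={t3,t17,t18} U56={t30,t32,t33}
  U123={t21} U126={t9} U134={t25} U145={t16} U156={t30} U235={t11} U245={t26} U246={t17} U346={t3} U356={t32}
C dims 6,15,10; δ0: rk 6, SNF 1^5·2; δ1: rk 9, SNF 1^9
Ȟ^0 = (6 − 6) − 0 = 0, so Ȟ^0 ≅ 0
Ȟ^1 = (15 − 9) − 6 = 0 plus torsion [2], so Ȟ^1 ≅ Z/2
Ȟ^2 = (10 − 0) − 9 = 1, so Ȟ^2 ≅ Z

Ȟ^0 = 0, Ȟ^1 = Z/2, Ȟ^2 = Z


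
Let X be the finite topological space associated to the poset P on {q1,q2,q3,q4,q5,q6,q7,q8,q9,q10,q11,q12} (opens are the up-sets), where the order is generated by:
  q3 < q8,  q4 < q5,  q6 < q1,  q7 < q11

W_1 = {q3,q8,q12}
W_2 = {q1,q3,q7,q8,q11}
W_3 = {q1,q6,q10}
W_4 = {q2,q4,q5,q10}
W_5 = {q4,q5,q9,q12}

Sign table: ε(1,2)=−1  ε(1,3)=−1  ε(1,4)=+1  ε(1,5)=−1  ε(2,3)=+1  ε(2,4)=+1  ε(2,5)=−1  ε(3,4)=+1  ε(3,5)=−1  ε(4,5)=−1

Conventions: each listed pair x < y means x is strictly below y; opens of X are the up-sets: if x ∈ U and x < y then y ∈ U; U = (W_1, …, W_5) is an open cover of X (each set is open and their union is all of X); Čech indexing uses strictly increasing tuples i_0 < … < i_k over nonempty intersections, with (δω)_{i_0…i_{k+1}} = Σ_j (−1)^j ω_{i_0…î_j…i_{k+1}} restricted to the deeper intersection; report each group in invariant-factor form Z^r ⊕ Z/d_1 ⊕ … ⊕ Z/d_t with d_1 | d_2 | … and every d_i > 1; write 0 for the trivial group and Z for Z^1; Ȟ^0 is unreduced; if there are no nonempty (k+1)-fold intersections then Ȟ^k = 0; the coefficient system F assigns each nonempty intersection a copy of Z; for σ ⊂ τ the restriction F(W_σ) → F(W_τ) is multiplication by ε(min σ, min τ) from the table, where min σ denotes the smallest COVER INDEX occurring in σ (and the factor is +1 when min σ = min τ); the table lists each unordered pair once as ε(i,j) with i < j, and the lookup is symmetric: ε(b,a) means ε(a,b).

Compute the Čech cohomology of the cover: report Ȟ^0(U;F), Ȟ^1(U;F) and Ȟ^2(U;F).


nonempty overlaps:
  W12={q3,q8} W15={q12} W23={q1} W34={q10} W45={q4,q5}
C dims 5,5; δ0: rk 5, SNF 1^4·2
degree 0: 5−5−0 = 0 → Ȟ^0 ≅ 0
degree 1: 5−0−5 = 0 plus torsion [2] → Ȟ^1 ≅ Z/2
degree 2: 0−0−0 = 0 → Ȟ^2 ≅ 0

Ȟ^0 ≅ 0, Ȟ^1 ≅ Z/2, Ȟ^2 ≅ 0


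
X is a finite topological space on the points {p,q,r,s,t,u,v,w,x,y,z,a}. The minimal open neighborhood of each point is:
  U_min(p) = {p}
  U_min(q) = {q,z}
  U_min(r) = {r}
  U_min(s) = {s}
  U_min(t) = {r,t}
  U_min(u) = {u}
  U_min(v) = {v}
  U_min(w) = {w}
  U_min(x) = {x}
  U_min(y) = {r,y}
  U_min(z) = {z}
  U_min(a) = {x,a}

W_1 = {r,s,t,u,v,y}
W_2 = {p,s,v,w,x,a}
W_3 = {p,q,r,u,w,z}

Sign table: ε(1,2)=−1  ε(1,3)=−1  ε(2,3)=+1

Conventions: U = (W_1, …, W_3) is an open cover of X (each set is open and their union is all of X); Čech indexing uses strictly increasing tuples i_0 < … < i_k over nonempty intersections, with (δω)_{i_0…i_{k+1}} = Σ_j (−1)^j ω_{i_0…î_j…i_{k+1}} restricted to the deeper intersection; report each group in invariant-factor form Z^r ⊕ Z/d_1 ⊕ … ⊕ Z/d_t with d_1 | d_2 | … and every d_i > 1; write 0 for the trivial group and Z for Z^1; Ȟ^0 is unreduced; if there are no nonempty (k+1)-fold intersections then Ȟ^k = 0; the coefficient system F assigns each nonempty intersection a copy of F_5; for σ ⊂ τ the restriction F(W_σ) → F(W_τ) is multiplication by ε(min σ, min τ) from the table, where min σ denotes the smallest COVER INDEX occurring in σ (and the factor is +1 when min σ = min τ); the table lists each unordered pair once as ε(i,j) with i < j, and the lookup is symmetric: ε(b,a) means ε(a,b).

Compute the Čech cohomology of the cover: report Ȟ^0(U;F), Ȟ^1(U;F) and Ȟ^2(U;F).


cover nerve:
  W12={s,v} W13={r,u} W23={p,w}
C dims 3,3; δ0: rk_F5 2
Ȟ^0: (3−2)−0=1 ⇒ Z/5
Ȟ^1: (3−0)−2=1 ⇒ Z/5
Ȟ^2: (0−0)−0=0 ⇒ 0

Ȟ^0 = Z/5, Ȟ^1 = Z/5, Ȟ^2 = 0


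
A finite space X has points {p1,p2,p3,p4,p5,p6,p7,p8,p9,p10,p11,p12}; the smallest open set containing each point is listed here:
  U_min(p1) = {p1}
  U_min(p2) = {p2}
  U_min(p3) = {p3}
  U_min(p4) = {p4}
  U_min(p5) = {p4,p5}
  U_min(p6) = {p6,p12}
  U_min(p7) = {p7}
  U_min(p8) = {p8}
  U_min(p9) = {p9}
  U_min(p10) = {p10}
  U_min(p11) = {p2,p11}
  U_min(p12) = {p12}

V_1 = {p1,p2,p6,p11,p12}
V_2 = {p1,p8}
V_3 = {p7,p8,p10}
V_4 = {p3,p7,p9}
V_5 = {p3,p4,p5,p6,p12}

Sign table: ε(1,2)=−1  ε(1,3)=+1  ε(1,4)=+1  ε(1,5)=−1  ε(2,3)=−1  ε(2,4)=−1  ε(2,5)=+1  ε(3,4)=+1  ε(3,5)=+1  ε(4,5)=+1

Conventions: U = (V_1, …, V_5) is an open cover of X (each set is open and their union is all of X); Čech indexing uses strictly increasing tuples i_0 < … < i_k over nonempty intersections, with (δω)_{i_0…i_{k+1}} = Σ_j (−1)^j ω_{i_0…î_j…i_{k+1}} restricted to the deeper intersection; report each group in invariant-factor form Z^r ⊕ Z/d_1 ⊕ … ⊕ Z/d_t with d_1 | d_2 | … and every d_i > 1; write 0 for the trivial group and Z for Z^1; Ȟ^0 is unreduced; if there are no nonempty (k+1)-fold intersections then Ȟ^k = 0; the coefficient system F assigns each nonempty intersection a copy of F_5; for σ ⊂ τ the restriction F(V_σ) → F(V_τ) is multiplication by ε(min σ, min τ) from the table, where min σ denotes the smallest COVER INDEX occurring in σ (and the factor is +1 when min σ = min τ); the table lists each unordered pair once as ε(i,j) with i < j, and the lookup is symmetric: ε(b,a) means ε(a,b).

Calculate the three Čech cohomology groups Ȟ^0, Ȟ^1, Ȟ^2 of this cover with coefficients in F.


nonempty overlaps:
  V12={p1} V15={p6,p12} V23={p8} V34={p7} V45={p3}
C dims 5,5; δ0: rk_F5 5
degree 0: 5−5−0 = 0 → Ȟ^0 ≅ 0
degree 1: 5−0−5 = 0 → Ȟ^1 ≅ 0
degree 2: 0−0−0 = 0 → Ȟ^2 ≅ 0

Ȟ^0 = 0,  Ȟ^1 = 0,  Ȟ^2 = 0


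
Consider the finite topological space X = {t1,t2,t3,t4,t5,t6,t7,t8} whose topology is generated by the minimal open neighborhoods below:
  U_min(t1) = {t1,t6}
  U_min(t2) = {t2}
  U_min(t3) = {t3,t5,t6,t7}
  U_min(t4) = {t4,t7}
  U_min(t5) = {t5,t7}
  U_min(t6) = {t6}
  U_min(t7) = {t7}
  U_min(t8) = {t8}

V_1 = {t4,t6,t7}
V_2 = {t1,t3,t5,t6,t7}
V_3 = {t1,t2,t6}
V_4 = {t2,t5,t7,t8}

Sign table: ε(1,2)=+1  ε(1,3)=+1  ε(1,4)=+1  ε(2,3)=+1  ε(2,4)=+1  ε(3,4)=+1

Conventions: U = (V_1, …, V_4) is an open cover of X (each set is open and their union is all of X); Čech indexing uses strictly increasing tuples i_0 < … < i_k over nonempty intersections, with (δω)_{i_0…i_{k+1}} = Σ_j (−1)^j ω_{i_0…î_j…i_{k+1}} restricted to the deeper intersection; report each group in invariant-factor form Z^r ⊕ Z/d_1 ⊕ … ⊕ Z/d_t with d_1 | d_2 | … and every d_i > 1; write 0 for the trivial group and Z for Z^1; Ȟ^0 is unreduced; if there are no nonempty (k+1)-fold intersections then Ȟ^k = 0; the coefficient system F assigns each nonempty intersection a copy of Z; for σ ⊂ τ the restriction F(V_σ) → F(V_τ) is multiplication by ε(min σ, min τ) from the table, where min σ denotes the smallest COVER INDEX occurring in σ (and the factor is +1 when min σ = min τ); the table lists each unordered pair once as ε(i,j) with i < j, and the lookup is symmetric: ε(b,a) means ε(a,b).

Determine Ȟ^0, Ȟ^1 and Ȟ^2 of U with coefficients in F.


nerve of the cover:
  V12={t6,t7} V13={t6} V14={t7} V23={t1,t6} V24={t5,t7} V34={t2}
  V123={t6} V124={t7}
C dims 4,6,2; δ0: rk 3, SNF 1^3; δ1: rk 2, SNF 1^2
Ȟ^0 = (4 − 3) − 0 = 1, so Ȟ^0 ≅ Z
Ȟ^1 = (6 − 2) − 3 = 1, so Ȟ^1 ≅ Z
Ȟ^2 = (2 − 0) − 2 = 0, so Ȟ^2 ≅ 0

Ȟ^0(U;F) ≅ Z,  Ȟ^1(U;F) ≅ Z,  Ȟ^2(U;F) ≅ 0


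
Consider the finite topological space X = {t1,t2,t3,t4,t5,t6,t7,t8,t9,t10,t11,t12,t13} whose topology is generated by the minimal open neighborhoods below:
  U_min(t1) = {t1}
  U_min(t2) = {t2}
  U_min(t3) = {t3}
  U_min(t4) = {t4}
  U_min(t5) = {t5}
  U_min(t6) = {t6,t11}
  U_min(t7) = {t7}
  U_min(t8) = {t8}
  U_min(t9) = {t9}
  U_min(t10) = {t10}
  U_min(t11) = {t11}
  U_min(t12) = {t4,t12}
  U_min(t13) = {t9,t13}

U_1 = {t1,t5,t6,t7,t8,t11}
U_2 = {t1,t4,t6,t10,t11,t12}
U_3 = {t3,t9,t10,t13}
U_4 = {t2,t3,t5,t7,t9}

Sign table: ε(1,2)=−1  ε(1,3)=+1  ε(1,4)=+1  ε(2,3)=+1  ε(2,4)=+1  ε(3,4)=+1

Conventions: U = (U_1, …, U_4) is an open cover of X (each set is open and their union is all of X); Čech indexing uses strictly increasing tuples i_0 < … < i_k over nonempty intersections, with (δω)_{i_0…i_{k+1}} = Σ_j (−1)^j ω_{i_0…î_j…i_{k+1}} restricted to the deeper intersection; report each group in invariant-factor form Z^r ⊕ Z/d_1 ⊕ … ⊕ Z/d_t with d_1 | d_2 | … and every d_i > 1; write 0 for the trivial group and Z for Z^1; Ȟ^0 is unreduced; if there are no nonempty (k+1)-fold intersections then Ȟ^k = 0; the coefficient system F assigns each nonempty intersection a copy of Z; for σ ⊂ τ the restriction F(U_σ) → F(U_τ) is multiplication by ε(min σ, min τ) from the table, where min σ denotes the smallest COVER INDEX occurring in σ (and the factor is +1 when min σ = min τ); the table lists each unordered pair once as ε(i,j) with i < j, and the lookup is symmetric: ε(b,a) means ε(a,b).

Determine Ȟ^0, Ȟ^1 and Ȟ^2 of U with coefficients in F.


Ȟ^0 ≅ 0, Ȟ^1 ≅ Z/2, Ȟ^2 ≅ 0

nonempty overlaps:
  U12={t1,t6,t11} U14={t5,t7} U23={t10} U34={t3,t9}
C dims 4,4; δ0: rk 4, SNF 1^3·2
degree 0: 4−4−0 = 0 → Ȟ^0 ≅ 0
degree 1: 4−0−4 = 0 plus torsion [2] → Ȟ^1 ≅ Z/2
degree 2: 0−0−0 = 0 → Ȟ^2 ≅ 0


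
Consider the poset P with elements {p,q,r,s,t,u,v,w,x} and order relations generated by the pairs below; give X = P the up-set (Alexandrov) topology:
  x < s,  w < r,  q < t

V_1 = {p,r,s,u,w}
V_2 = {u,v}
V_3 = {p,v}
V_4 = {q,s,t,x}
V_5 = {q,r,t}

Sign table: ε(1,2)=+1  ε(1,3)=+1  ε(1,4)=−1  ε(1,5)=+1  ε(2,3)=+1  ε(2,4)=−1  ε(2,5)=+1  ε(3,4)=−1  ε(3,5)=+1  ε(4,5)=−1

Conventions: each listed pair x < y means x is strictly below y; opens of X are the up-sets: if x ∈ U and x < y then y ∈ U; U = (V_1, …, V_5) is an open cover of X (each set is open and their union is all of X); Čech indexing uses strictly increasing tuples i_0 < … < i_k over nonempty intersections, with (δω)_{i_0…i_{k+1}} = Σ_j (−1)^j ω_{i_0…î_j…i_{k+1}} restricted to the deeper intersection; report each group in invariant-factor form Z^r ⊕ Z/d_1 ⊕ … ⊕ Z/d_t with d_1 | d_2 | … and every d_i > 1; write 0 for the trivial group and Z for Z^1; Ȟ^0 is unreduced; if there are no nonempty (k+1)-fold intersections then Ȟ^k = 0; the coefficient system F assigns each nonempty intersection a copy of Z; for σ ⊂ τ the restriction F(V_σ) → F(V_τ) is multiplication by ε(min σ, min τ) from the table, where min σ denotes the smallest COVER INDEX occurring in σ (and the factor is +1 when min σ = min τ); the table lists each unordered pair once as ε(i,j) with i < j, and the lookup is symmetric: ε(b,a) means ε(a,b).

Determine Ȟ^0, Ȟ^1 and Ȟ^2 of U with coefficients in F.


intersection data:
  V12={u} V13={p} V14={s} V15={r} V23={v} V45={q,t}
C dims 5,6; δ0: rk 4, SNF 1^4
Ȟ^0 = (5 − 4) − 0 = 1, so Ȟ^0 ≅ Z
Ȟ^1 = (6 − 0) − 4 = 2, so Ȟ^1 ≅ Z^2
Ȟ^2 = (0 − 0) − 0 = 0, so Ȟ^2 ≅ 0

Ȟ^0 = Z, Ȟ^1 = Z^2, Ȟ^2 = 0


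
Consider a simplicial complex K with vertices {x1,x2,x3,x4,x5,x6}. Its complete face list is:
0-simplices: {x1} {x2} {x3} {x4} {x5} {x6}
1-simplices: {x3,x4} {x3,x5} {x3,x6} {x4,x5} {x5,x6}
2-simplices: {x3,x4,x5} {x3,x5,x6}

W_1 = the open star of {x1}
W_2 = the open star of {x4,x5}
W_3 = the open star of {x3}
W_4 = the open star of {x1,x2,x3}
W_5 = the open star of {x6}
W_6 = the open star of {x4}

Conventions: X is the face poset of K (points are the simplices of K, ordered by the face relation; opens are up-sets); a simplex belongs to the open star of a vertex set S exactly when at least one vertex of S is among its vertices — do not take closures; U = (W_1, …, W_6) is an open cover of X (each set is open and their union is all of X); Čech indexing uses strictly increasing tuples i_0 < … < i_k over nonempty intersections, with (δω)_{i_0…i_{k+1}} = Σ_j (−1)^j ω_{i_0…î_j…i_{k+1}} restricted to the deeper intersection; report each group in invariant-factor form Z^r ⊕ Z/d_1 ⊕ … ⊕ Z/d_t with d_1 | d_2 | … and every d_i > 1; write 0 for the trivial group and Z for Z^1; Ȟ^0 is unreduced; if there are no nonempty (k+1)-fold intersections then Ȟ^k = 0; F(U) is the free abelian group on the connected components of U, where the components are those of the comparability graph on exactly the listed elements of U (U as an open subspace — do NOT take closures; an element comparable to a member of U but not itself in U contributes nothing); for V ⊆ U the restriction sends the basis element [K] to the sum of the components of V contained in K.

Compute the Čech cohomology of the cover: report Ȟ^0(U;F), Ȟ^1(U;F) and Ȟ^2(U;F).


nerve simplices:
  W1={{x1}} W2={{x4},{x5},{x3,x4},{x3,x5},{x4,x5},{x5,x6},{x3,x4,x5},{x3,x5,x6}} W3={{x3},{x3,x4},{x3,x5},{x3,x6},{x3,x4,x5},{x3,x5,x6}} W4={{x1},{x2},{x3},{x3,x4},{x3,x5},{x3,x6},{x3,x4,x5},{x3,x5,x6}} W5={{x6},{x3,x6},{x5,x6},{x3,x5,x6}} W6={{x4},{x3,x4},{x4,x5},{x3,x4,x5}}
  W14={{x1}} W23={{x3,x4},{x3,x5},{x3,x4,x5},{x3,x5,x6}} W24={{x3,x4},{x3,x5},{x3,x4,x5},{x3,x5,x6}} W25={{x5,x6},{x3,x5,x6}} W26={{x4},{x3,x4},{x4,x5},{x3,x4,x5}} W34={{x3},{x3,x4},{x3,x5},{x3,x6},{x3,x4,x5},{x3,x5,x6}} W35={{x3,x6},{x3,x5,x6}} W36={{x3,x4},{x3,x4,x5}} W45={{x3,x6},{x3,x5,x6}} W46={{x3,x4},{x3,x4,x5}}
  W234={{x3,x4},{x3,x5},{x3,x4,x5},{x3,x5,x6}} W235={{x3,x5,x6}} W236={{x3,x4},{x3,x4,x5}} W245={{x3,x5,x6}} W246={{x3,x4},{x3,x4,x5}} W345={{x3,x6},{x3,x5,x6}} W346={{x3,x4},{x3,x4,x5}}
  W2345={{x3,x5,x6}} W2346={{x3,x4},{x3,x4,x5}}
components per intersection:
  W1: {{x1}}
  W2: {{x4},{x5},{x3,x4},{x3,x5},{x4,x5},{x5,x6},{x3,x4,x5},{x3,x5,x6}}
  W3: {{x3},{x3,x4},{x3,x5},{x3,x6},{x3,x4,x5},{x3,x5,x6}}
  W4: {{x1}} {{x2}} {{x3},{x3,x4},{x3,x5},{x3,x6},{x3,x4,x5},{x3,x5,x6}}
  W5: {{x6},{x3,x6},{x5,x6},{x3,x5,x6}}
  W6: {{x4},{x3,x4},{x4,x5},{x3,x4,x5}}
  W14: {{x1}}
  W23: {{x3,x4},{x3,x5},{x3,x4,x5},{x3,x5,x6}}
  W24: {{x3,x4},{x3,x5},{x3,x4,x5},{x3,x5,x6}}
  W25: {{x5,x6},{x3,x5,x6}}
  W26: {{x4},{x3,x4},{x4,x5},{x3,x4,x5}}
  W34: {{x3},{x3,x4},{x3,x5},{x3,x6},{x3,x4,x5},{x3,x5,x6}}
  W35: {{x3,x6},{x3,x5,x6}}
  W36: {{x3,x4},{x3,x4,x5}}
  W45: {{x3,x6},{x3,x5,x6}}
  W46: {{x3,x4},{x3,x4,x5}}
  W234: {{x3,x4},{x3,x5},{x3,x4,x5},{x3,x5,x6}}
  W235: {{x3,x5,x6}}
  W236: {{x3,x4},{x3,x4,x5}}
  W245: {{x3,x5,x6}}
  W246: {{x3,x4},{x3,x4,x5}}
  W345: {{x3,x6},{x3,x5,x6}}
  W346: {{x3,x4},{x3,x4,x5}}
  W2345: {{x3,x5,x6}}
  W2346: {{x3,x4},{x3,x4,x5}}
C dims 8,10,7,2; δ0: rk 5, SNF 1^5; δ1: rk 5, SNF 1^5; δ2: rk 2, SNF 1^2
degree 0: 8−5−0 = 3 → Ȟ^0 ≅ Z^3
degree 1: 10−5−5 = 0 → Ȟ^1 ≅ 0
degree 2: 7−2−5 = 0 → Ȟ^2 ≅ 0

Ȟ^0 ≅ Z^3, Ȟ^1 ≅ 0, Ȟ^2 ≅ 0


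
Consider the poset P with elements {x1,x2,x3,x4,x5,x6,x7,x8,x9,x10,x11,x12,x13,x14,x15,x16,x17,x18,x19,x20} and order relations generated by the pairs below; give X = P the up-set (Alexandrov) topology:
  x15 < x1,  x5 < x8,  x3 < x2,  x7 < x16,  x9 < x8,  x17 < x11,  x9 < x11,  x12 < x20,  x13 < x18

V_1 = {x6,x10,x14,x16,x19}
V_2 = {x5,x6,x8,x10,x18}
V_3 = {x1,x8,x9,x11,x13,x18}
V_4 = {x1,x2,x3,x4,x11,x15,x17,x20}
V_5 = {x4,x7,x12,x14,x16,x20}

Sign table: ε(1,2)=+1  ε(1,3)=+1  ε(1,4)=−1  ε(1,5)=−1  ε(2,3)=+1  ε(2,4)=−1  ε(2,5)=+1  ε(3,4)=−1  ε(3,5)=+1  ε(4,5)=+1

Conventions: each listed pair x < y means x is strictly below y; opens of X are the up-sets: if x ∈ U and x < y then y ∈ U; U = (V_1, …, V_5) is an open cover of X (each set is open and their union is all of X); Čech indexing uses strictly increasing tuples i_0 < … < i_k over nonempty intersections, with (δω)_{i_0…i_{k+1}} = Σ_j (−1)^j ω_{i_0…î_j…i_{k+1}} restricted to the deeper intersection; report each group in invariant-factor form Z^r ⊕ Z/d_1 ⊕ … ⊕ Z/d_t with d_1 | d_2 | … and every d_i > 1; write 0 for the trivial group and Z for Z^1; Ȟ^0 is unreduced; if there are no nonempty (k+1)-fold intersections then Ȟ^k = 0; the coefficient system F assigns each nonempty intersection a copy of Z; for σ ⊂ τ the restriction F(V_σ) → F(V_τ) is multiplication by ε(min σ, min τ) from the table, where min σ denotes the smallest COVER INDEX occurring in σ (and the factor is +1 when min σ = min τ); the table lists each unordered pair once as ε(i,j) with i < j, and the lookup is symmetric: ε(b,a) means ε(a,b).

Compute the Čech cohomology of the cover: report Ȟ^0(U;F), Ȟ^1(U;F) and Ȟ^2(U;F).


nonempty overlaps:
  V12={x6,x10} V15={x14,x16} V23={x8,x18} V34={x1,x11} V45={x4,x20}
C dims 5,5; δ0: rk 4, SNF 1^4
degree 0: 5−4−0 = 1 → Ȟ^0 ≅ Z
degree 1: 5−0−4 = 1 → Ȟ^1 ≅ Z
degree 2: 0−0−0 = 0 → Ȟ^2 ≅ 0

Ȟ^0(U;F) ≅ Z, Ȟ^1(U;F) ≅ Z and Ȟ^2(U;F) ≅ 0


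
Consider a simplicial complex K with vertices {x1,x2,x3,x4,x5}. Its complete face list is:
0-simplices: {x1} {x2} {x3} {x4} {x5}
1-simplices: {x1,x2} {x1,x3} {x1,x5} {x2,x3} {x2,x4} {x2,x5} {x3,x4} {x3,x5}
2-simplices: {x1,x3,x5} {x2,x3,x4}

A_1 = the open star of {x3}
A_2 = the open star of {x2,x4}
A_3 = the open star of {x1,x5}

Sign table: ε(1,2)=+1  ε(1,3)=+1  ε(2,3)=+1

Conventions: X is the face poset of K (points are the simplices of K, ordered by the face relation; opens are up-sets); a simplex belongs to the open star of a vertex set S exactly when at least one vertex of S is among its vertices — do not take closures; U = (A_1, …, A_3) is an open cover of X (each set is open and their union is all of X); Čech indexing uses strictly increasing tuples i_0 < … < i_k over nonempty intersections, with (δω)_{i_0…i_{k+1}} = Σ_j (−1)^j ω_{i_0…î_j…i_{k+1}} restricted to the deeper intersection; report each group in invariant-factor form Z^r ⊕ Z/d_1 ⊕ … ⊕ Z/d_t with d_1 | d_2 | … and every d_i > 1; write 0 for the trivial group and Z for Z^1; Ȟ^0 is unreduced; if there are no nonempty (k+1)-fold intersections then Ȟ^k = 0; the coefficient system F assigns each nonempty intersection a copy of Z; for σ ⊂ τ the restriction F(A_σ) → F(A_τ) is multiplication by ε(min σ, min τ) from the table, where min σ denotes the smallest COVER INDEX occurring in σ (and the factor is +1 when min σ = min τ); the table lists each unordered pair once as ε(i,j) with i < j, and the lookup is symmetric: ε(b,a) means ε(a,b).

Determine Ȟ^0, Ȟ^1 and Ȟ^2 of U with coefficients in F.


intersection data:
  A1={{x3},{x1,x3},{x2,x3},{x3,x4},{x3,x5},{x1,x3,x5},{x2,x3,x4}} A2={{x2},{x4},{x1,x2},{x2,x3},{x2,x4},{x2,x5},{x3,x4},{x2,x3,x4}} A3={{x1},{x5},{x1,x2},{x1,x3},{x1,x5},{x2,x5},{x3,x5},{x1,x3,x5}}
  A12={{x2,x3},{x3,x4},{x2,x3,x4}} A13={{x1,x3},{x3,x5},{x1,x3,x5}} A23={{x1,x2},{x2,x5}}
C dims 3,3; δ0: rk 2, SNF 1^2
Ȟ^0 = (3 − 2) − 0 = 1, so Ȟ^0 ≅ Z
Ȟ^1 = (3 − 0) − 2 = 1, so Ȟ^1 ≅ Z
Ȟ^2 = (0 − 0) − 0 = 0, so Ȟ^2 ≅ 0

Ȟ^0 = Z, Ȟ^1 = Z and Ȟ^2 = 0


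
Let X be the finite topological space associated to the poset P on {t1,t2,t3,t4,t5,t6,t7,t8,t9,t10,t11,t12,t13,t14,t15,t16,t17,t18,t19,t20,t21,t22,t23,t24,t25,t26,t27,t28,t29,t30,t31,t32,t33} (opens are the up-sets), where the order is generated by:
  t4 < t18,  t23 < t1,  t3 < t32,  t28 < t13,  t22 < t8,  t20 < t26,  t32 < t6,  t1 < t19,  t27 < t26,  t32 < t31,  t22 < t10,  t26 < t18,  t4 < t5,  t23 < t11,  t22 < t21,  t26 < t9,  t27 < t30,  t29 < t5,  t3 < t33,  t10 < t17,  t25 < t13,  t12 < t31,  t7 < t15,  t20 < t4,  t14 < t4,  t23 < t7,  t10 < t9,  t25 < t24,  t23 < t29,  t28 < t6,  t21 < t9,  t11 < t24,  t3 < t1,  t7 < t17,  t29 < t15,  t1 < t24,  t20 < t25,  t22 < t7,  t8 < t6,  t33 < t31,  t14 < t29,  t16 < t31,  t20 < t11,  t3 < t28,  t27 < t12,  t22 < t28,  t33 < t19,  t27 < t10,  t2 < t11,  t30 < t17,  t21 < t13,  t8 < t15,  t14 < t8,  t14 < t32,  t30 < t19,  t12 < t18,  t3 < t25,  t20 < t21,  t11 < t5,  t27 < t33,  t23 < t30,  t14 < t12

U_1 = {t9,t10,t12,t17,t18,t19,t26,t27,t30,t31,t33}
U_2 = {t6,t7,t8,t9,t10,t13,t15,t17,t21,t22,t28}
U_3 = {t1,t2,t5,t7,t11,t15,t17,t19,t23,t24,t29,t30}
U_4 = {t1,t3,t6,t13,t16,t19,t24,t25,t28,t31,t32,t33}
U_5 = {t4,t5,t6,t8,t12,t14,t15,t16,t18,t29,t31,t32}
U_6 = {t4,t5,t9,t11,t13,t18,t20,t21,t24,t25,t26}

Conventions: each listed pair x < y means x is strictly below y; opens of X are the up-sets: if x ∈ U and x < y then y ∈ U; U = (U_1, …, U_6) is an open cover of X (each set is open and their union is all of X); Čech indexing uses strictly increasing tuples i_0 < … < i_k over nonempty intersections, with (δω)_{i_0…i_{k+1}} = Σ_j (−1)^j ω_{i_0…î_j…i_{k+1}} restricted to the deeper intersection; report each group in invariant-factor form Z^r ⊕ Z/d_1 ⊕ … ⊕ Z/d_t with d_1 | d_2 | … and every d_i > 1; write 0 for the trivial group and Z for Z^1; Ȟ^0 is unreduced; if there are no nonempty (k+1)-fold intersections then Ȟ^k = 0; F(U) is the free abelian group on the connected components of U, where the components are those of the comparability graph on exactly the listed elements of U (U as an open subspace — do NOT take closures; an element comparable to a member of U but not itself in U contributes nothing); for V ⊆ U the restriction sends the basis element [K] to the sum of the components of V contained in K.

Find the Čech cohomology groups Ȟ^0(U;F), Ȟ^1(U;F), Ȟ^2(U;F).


nerve of the cover:
  U12={t9,t10,t17} U13={t17,t19,t30} U14={t19,t31,t33} U15={t12,t18,t31} U16={t9,t18,t26} U23={t7,t15,t17} U24={t6,t13,t28} U25={t6,t8,t15} U26={t9,t13,t21} U34={t1,t19,t24} U35={t5,t15,t29} U36={t5,t11,t24} U45={t6,t16,t31,t32} U46={t13,t24,t25} U56={t4,t5,t18}
  U123={t17} U126={t9} U134={t19} U145={t31} U156={t18} U235={t15} U245={t6} U246={t13} U346={t24} U356={t5}
components per intersection:
  U1: {t9,t10,t12,t17,t18,t19,t26,t27,t30,t31,t33}
  U2: {t6,t7,t8,t9,t10,t13,t15,t17,t21,t22,t28}
  U3: {t1,t2,t5,t7,t11,t15,t17,t19,t23,t24,t29,t30}
  U4: {t1,t3,t6,t13,t16,t19,t24,t25,t28,t31,t32,t33}
  U5: {t4,t5,t6,t8,t12,t14,t15,t16,t18,t29,t31,t32}
  U6: {t4,t5,t9,t11,t13,t18,t20,t21,t24,t25,t26}
  U12: {t9,t10,t17}
  U13: {t17,t19,t30}
  U14: {t19,t31,t33}
  U15: {t12,t18,t31}
  U16: {t9,t18,t26}
  U23: {t7,t15,t17}
  U24: {t6,t13,t28}
  U25: {t6,t8,t15}
  U26: {t9,t13,t21}
  U34: {t1,t19,t24}
  U35: {t5,t15,t29}
  U36: {t5,t11,t24}
  U45: {t6,t16,t31,t32}
  U46: {t13,t24,t25}
  U56: {t4,t5,t18}
  U123: {t17}
  U126: {t9}
  U134: {t19}
  U145: {t31}
  U156: {t18}
  U235: {t15}
  U245: {t6}
  U246: {t13}
  U346: {t24}
  U356: {t5}
C dims 6,15,10; δ0: rk 5, SNF 1^5; δ1: rk 10, SNF 1^9·2
Ȟ^0 = (6 − 5) − 0 = 1, so Ȟ^0 ≅ Z
Ȟ^1 = (15 − 10) − 5 = 0, so Ȟ^1 ≅ 0
Ȟ^2 = (10 − 0) − 10 = 0 plus torsion [2], so Ȟ^2 ≅ Z/2

Ȟ^0 = Z, Ȟ^1 = 0 and Ȟ^2 = Z/2


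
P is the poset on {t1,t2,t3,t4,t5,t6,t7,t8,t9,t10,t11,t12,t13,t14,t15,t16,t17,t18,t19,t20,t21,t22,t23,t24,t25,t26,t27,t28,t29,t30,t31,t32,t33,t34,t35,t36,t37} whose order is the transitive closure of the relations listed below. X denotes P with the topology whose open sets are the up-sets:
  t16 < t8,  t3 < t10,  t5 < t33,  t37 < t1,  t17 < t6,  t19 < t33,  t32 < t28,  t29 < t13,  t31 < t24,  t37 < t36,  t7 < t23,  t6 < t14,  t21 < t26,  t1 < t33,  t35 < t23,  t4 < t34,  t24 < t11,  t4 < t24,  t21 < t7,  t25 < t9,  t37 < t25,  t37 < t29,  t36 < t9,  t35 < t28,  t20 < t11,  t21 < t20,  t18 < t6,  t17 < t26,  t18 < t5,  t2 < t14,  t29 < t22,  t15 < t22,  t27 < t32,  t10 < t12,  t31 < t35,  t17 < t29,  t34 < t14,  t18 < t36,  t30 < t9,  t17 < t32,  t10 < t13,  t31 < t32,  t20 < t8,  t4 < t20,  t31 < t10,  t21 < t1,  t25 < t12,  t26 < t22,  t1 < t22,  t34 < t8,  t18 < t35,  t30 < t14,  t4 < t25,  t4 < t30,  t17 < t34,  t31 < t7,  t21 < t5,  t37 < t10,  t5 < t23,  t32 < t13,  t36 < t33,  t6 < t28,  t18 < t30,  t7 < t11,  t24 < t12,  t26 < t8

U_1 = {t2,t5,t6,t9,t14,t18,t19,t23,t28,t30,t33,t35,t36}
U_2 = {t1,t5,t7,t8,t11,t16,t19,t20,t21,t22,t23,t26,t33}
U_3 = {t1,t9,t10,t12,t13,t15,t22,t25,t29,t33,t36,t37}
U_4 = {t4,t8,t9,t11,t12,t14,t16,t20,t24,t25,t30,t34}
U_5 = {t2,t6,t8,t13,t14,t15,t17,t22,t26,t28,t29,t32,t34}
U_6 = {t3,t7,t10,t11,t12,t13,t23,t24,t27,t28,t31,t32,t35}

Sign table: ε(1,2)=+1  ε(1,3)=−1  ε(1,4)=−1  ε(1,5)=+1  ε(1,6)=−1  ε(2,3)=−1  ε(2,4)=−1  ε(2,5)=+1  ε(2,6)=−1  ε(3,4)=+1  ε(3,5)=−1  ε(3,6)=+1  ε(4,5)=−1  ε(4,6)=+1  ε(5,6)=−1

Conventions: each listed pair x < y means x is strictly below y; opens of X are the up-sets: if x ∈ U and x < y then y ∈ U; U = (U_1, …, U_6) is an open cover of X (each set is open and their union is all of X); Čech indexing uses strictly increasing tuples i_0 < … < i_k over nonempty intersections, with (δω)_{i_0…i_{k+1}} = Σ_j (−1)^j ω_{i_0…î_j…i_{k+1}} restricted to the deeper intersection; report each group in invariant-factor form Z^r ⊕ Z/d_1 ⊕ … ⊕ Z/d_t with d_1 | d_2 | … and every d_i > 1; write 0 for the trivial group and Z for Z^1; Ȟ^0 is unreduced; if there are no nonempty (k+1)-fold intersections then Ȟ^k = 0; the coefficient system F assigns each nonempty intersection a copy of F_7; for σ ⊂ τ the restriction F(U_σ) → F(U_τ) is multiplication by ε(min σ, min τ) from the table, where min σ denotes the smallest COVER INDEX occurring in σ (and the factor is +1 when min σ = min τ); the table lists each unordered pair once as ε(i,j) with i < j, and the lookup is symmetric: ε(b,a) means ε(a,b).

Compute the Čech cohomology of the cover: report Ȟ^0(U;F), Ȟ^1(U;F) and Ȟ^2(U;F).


nonempty intersections:
  U12={t5,t19,t23,t33} U13={t9,t33,t36} U14={t9,t14,t30} U15={t2,t6,t14,t28} U16={t23,t28,t35} U23={t1,t22,t33} U24={t8,t11,t16,t20} U25={t8,t22,t26} U26={t7,t11,t23} U34={t9,t12,t25} U35={t13,t15,t22,t29} U36={t10,t12,t13} U45={t8,t14,t34} U46={t11,t12,t24} U56={t13,t28,t32}
  U123={t33} U126={t23} U134={t9} U145={t14} U156={t28} U235={t22} U245={t8} U246={t11} U346={t12} U356={t13}
C dims 6,15,10; δ0: rk_F7 5; δ1: rk_F7 10
Ȟ^0: (6−5)−0=1 ⇒ Z/7
Ȟ^1: (15−10)−5=0 ⇒ 0
Ȟ^2: (10−0)−10=0 ⇒ 0

Ȟ^0 ≅ Z/7, Ȟ^1 ≅ 0, Ȟ^2 ≅ 0


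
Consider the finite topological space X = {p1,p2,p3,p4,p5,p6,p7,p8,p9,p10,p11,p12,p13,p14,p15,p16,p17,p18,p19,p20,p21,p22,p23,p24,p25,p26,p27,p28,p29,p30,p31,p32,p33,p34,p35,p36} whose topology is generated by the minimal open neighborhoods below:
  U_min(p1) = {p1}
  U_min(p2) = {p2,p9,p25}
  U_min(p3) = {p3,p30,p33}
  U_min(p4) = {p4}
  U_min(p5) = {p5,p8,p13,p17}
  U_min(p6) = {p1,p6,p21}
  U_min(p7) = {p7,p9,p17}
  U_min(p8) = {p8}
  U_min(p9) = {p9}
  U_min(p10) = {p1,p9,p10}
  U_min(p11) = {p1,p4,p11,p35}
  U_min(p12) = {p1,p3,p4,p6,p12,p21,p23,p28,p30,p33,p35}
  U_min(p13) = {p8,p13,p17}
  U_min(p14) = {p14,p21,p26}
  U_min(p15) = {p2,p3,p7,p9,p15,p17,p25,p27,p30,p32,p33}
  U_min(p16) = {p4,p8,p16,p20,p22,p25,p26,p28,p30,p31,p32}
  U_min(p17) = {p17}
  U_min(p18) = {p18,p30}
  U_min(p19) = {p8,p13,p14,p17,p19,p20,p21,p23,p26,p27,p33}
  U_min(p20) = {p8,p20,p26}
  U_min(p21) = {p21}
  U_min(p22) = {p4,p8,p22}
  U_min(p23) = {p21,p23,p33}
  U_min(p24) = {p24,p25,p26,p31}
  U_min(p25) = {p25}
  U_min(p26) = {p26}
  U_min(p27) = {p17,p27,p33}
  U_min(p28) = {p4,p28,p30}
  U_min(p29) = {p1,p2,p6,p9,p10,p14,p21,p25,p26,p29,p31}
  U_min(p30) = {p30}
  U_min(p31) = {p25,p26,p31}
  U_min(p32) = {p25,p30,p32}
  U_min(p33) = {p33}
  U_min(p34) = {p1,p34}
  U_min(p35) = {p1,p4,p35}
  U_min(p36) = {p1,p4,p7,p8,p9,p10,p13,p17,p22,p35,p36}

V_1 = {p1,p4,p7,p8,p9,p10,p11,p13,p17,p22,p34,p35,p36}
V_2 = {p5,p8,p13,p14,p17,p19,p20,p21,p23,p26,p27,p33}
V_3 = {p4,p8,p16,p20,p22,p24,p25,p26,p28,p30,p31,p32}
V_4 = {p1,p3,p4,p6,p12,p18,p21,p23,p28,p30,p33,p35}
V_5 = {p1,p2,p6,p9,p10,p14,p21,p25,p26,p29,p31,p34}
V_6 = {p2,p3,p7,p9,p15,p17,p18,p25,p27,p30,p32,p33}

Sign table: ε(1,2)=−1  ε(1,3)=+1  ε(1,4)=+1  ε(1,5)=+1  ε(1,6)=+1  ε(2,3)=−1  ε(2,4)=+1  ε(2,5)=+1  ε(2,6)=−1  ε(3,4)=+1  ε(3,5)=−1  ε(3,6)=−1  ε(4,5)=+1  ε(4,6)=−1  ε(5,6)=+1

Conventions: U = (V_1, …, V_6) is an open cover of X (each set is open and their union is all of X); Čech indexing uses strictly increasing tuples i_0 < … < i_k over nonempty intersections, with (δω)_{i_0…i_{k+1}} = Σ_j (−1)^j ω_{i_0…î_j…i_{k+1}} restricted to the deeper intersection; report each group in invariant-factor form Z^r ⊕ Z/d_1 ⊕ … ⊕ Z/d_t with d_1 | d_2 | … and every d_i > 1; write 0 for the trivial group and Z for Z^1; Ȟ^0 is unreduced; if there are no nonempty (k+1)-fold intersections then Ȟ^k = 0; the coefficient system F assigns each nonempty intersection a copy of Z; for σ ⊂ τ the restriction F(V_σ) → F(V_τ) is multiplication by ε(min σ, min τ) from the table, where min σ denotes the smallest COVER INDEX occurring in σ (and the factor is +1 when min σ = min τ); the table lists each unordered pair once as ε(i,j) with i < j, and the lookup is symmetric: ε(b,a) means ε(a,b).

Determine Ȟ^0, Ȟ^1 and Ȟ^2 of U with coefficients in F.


nonempty intersections:
  V12={p8,p13,p17} V13={p4,p8,p22} V14={p1,p4,p35} V15={p1,p9,p10,p34} V16={p7,p9,p17} V23={p8,p20,p26} V24={p21,p23,p33} V25={p14,p21,p26} V26={p17,p27,p33} V34={p4,p28,p30} V35={p25,p26,p31} V36={p25,p30,p32} V45={p1,p6,p21} V46={p3,p18,p30,p33} V56={p2,p9,p25}
  V123={p8} V126={p17} V134={p4} V145={p1} V156={p9} V235={p26} V245={p21} V246={p33} V346={p30} V356={p25}
C dims 6,15,10; δ0: rk 6, SNF 1^5·2; δ1: rk 9, SNF 1^9
Ȟ^0: (6−6)−0=0 ⇒ 0
Ȟ^1: (15−9)−6=0 plus torsion [2] ⇒ Z/2
Ȟ^2: (10−0)−9=1 ⇒ Z

Ȟ^0 = 0; Ȟ^1 = Z/2; Ȟ^2 = Z


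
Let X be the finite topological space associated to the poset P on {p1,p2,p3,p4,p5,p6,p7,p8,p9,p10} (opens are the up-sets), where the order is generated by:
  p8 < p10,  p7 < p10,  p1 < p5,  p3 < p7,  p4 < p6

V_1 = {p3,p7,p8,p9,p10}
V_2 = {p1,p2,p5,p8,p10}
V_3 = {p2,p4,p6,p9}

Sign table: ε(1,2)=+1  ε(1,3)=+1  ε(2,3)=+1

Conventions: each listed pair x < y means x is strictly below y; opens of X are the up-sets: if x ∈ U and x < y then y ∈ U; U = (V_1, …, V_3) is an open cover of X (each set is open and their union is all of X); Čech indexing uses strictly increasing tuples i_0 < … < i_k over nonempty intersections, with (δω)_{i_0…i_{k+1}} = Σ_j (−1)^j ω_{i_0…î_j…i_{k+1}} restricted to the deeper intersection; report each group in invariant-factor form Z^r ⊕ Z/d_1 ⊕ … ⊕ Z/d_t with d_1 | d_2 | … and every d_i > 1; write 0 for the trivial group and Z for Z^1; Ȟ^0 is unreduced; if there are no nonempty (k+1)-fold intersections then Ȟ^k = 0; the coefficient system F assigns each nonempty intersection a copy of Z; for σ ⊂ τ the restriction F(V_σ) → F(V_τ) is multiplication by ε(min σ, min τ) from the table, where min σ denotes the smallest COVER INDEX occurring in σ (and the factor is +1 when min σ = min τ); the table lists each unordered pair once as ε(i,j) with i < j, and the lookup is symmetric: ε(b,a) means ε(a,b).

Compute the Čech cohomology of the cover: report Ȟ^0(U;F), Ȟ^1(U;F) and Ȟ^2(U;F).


nonempty intersections:
  V12={p8,p10} V13={p9} V23={p2}
C dims 3,3; δ0: rk 2, SNF 1^2
Ȟ^0: (3−2)−0=1 ⇒ Z
Ȟ^1: (3−0)−2=1 ⇒ Z
Ȟ^2: (0−0)−0=0 ⇒ 0

Ȟ^0 ≅ Z, Ȟ^1 ≅ Z, Ȟ^2 ≅ 0


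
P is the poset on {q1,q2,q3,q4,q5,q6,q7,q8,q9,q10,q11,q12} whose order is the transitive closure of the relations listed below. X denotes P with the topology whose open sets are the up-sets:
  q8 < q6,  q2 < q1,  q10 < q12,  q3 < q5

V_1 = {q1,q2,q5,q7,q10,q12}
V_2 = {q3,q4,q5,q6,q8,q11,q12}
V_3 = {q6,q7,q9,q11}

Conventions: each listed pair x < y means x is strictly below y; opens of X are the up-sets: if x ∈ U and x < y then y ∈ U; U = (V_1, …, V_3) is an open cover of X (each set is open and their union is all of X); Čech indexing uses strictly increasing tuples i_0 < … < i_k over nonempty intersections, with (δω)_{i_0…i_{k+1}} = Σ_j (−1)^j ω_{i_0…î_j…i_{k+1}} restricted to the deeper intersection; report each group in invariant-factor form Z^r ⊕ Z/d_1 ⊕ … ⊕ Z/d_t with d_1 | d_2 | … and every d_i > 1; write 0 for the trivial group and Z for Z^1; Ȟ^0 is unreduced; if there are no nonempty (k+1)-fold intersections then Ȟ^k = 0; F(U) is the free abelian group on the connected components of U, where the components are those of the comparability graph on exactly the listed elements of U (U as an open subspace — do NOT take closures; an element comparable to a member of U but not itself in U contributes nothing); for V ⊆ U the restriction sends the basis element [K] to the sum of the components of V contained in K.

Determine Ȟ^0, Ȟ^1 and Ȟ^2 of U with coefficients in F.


Ȟ^0(U;F) ≅ Z^8,  Ȟ^1(U;F) ≅ 0,  Ȟ^2(U;F) ≅ 0

nonempty overlaps:
  V12={q5,q12} V13={q7} V23={q6,q11}
components per intersection:
  V1: {q1,q2} {q5} {q7} {q10,q12}
  V2: {q3,q5} {q4} {q6,q8} {q11} {q12}
  V3: {q6} {q7} {q9} {q11}
  V12: {q5} {q12}
  V13: {q7}
  V23: {q6} {q11}
C dims 13,5; δ0: rk 5, SNF 1^5
degree 0: 13−5−0 = 8 → Ȟ^0 ≅ Z^8
degree 1: 5−0−5 = 0 → Ȟ^1 ≅ 0
degree 2: 0−0−0 = 0 → Ȟ^2 ≅ 0


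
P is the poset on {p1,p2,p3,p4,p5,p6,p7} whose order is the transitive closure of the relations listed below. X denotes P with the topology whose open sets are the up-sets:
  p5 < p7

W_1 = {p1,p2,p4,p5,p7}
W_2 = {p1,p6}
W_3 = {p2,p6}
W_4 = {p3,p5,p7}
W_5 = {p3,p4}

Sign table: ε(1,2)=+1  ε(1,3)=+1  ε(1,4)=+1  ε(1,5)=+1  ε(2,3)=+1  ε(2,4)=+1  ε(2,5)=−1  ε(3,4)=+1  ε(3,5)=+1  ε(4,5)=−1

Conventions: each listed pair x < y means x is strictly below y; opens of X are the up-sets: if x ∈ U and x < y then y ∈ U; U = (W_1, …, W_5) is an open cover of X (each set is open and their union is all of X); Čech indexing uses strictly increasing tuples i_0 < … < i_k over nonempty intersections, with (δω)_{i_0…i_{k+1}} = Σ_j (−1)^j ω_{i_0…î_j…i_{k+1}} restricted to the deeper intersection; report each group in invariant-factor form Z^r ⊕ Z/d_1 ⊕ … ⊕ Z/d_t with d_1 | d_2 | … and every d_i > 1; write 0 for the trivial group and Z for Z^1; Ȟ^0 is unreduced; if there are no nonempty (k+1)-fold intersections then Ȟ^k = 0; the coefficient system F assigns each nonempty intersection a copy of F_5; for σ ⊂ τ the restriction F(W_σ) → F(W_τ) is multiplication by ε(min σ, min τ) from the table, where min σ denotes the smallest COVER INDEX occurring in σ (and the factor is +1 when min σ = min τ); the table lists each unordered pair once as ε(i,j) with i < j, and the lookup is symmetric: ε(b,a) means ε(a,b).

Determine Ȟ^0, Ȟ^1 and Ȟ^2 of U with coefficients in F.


nerve simplices:
  W12={p1} W13={p2} W14={p5,p7} W15={p4} W23={p6} W45={p3}
C dims 5,6; δ0: rk_F5 5
degree 0: 5−5−0 = 0 → Ȟ^0 ≅ 0
degree 1: 6−0−5 = 1 → Ȟ^1 ≅ Z/5
degree 2: 0−0−0 = 0 → Ȟ^2 ≅ 0

Ȟ^0 = 0; Ȟ^1 = Z/5; Ȟ^2 = 0
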